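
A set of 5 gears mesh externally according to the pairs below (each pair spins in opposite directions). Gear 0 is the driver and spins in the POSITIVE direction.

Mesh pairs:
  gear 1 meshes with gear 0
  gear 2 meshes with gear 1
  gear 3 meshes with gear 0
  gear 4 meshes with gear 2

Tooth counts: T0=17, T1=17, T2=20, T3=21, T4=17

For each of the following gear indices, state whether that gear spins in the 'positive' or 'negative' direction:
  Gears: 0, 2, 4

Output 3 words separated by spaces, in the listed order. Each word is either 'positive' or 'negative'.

Answer: positive positive negative

Derivation:
Gear 0 (driver): positive (depth 0)
  gear 1: meshes with gear 0 -> depth 1 -> negative (opposite of gear 0)
  gear 2: meshes with gear 1 -> depth 2 -> positive (opposite of gear 1)
  gear 3: meshes with gear 0 -> depth 1 -> negative (opposite of gear 0)
  gear 4: meshes with gear 2 -> depth 3 -> negative (opposite of gear 2)
Queried indices 0, 2, 4 -> positive, positive, negative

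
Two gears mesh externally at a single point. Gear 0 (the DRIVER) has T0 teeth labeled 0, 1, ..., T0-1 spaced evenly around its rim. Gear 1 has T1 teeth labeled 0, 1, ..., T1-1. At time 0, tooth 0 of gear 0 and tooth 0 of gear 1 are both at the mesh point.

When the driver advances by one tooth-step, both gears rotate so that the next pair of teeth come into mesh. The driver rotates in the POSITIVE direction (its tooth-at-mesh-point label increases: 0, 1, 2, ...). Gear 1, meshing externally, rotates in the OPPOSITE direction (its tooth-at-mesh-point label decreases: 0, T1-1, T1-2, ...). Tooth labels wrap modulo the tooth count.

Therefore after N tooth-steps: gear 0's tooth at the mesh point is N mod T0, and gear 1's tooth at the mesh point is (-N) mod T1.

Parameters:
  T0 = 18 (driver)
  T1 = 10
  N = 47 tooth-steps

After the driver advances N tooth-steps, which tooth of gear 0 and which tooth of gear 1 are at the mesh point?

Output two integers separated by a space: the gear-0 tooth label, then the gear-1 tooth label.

Answer: 11 3

Derivation:
Gear 0 (driver, T0=18): tooth at mesh = N mod T0
  47 = 2 * 18 + 11, so 47 mod 18 = 11
  gear 0 tooth = 11
Gear 1 (driven, T1=10): tooth at mesh = (-N) mod T1
  47 = 4 * 10 + 7, so 47 mod 10 = 7
  (-47) mod 10 = (-7) mod 10 = 10 - 7 = 3
Mesh after 47 steps: gear-0 tooth 11 meets gear-1 tooth 3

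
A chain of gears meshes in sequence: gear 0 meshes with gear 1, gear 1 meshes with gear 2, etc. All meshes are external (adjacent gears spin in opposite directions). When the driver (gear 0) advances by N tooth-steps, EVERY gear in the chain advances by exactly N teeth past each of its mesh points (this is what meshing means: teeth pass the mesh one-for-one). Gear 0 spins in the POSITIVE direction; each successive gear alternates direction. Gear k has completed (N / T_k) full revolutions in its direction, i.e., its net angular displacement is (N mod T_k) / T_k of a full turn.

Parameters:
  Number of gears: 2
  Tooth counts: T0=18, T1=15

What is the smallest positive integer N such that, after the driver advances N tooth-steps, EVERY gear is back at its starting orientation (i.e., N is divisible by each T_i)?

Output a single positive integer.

Answer: 90

Derivation:
Gear k returns to start when N is a multiple of T_k.
All gears at start simultaneously when N is a common multiple of [18, 15]; the smallest such N is lcm(18, 15).
Start: lcm = T0 = 18
Fold in T1=15: gcd(18, 15) = 3; lcm(18, 15) = 18 * 15 / 3 = 270 / 3 = 90
Full cycle length = 90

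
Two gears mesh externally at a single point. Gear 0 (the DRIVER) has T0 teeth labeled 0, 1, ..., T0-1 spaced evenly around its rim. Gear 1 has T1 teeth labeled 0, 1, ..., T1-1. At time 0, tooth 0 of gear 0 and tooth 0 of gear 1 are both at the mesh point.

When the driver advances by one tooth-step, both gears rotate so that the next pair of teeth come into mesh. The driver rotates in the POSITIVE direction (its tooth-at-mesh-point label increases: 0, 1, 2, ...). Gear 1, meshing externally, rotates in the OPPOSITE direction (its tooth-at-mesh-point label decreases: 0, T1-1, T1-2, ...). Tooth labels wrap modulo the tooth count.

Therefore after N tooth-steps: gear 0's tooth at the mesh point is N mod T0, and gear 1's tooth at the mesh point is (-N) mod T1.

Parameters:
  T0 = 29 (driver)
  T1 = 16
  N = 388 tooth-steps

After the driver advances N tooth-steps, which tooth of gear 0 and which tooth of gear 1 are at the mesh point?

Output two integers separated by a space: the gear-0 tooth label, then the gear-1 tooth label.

Gear 0 (driver, T0=29): tooth at mesh = N mod T0
  388 = 13 * 29 + 11, so 388 mod 29 = 11
  gear 0 tooth = 11
Gear 1 (driven, T1=16): tooth at mesh = (-N) mod T1
  388 = 24 * 16 + 4, so 388 mod 16 = 4
  (-388) mod 16 = (-4) mod 16 = 16 - 4 = 12
Mesh after 388 steps: gear-0 tooth 11 meets gear-1 tooth 12

Answer: 11 12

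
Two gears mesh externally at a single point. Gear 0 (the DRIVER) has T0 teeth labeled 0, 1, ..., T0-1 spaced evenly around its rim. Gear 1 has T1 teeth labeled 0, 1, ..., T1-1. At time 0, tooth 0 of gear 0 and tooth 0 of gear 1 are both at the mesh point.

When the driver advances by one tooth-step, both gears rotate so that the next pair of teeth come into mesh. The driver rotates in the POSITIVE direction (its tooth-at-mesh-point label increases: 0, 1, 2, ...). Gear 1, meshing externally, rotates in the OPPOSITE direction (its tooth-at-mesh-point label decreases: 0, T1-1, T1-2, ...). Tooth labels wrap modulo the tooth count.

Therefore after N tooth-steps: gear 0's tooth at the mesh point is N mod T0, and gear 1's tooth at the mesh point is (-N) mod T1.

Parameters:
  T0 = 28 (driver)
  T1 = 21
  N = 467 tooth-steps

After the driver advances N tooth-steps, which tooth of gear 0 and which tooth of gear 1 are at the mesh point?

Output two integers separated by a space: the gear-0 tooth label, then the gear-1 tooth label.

Gear 0 (driver, T0=28): tooth at mesh = N mod T0
  467 = 16 * 28 + 19, so 467 mod 28 = 19
  gear 0 tooth = 19
Gear 1 (driven, T1=21): tooth at mesh = (-N) mod T1
  467 = 22 * 21 + 5, so 467 mod 21 = 5
  (-467) mod 21 = (-5) mod 21 = 21 - 5 = 16
Mesh after 467 steps: gear-0 tooth 19 meets gear-1 tooth 16

Answer: 19 16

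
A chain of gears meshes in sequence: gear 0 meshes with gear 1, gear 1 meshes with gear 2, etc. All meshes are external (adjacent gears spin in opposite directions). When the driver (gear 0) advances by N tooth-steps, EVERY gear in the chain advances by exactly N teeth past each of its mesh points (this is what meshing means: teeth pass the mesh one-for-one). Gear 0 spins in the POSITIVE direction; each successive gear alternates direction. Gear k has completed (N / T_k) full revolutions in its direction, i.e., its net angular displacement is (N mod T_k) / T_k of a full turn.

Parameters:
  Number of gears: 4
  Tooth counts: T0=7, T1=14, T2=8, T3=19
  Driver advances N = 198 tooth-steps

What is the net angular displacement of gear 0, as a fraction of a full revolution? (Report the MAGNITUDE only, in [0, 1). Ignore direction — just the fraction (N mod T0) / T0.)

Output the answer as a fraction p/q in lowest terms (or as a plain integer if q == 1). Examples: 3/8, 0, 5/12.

Chain of 4 gears, tooth counts: [7, 14, 8, 19]
  gear 0: T0=7, direction=positive, advance = 198 mod 7 = 2 teeth = 2/7 turn
  gear 1: T1=14, direction=negative, advance = 198 mod 14 = 2 teeth = 2/14 turn
  gear 2: T2=8, direction=positive, advance = 198 mod 8 = 6 teeth = 6/8 turn
  gear 3: T3=19, direction=negative, advance = 198 mod 19 = 8 teeth = 8/19 turn
Gear 0: 198 mod 7 = 2
Fraction = 2 / 7 = 2/7 (gcd(2,7)=1) = 2/7

Answer: 2/7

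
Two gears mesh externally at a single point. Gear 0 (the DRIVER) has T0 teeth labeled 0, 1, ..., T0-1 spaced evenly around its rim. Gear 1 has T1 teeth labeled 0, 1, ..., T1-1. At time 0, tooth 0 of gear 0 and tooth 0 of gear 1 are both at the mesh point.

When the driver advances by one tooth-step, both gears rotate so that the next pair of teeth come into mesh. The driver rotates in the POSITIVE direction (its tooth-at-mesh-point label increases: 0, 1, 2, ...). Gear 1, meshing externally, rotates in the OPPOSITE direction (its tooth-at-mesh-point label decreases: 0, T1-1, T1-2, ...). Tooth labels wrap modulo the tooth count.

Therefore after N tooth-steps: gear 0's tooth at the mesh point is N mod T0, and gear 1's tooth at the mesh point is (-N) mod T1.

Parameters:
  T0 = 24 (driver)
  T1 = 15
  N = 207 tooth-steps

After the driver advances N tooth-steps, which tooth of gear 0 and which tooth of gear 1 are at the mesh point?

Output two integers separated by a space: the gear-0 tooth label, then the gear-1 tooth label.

Gear 0 (driver, T0=24): tooth at mesh = N mod T0
  207 = 8 * 24 + 15, so 207 mod 24 = 15
  gear 0 tooth = 15
Gear 1 (driven, T1=15): tooth at mesh = (-N) mod T1
  207 = 13 * 15 + 12, so 207 mod 15 = 12
  (-207) mod 15 = (-12) mod 15 = 15 - 12 = 3
Mesh after 207 steps: gear-0 tooth 15 meets gear-1 tooth 3

Answer: 15 3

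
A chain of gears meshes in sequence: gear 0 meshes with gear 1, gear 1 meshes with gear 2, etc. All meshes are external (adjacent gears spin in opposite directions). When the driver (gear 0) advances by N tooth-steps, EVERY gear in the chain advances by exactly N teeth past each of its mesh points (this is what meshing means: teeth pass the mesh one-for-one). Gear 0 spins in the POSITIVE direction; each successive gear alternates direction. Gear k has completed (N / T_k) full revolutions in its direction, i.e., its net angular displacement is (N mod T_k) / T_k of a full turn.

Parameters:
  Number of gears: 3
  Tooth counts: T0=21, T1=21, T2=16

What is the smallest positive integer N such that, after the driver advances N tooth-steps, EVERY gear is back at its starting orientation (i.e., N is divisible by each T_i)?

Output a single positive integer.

Answer: 336

Derivation:
Gear k returns to start when N is a multiple of T_k.
All gears at start simultaneously when N is a common multiple of [21, 21, 16]; the smallest such N is lcm(21, 21, 16).
Start: lcm = T0 = 21
Fold in T1=21: gcd(21, 21) = 21; lcm(21, 21) = 21 * 21 / 21 = 441 / 21 = 21
Fold in T2=16: gcd(21, 16) = 1; lcm(21, 16) = 21 * 16 / 1 = 336 / 1 = 336
Full cycle length = 336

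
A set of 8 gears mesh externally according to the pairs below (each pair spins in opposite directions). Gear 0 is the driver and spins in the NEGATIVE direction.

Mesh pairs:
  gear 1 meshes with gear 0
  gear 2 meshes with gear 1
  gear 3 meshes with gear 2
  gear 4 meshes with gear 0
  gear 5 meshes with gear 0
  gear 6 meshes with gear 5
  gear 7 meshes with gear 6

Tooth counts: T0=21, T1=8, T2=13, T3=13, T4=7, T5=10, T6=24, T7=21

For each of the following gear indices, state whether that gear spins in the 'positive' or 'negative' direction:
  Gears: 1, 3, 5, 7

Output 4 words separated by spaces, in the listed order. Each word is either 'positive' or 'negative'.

Answer: positive positive positive positive

Derivation:
Gear 0 (driver): negative (depth 0)
  gear 1: meshes with gear 0 -> depth 1 -> positive (opposite of gear 0)
  gear 2: meshes with gear 1 -> depth 2 -> negative (opposite of gear 1)
  gear 3: meshes with gear 2 -> depth 3 -> positive (opposite of gear 2)
  gear 4: meshes with gear 0 -> depth 1 -> positive (opposite of gear 0)
  gear 5: meshes with gear 0 -> depth 1 -> positive (opposite of gear 0)
  gear 6: meshes with gear 5 -> depth 2 -> negative (opposite of gear 5)
  gear 7: meshes with gear 6 -> depth 3 -> positive (opposite of gear 6)
Queried indices 1, 3, 5, 7 -> positive, positive, positive, positive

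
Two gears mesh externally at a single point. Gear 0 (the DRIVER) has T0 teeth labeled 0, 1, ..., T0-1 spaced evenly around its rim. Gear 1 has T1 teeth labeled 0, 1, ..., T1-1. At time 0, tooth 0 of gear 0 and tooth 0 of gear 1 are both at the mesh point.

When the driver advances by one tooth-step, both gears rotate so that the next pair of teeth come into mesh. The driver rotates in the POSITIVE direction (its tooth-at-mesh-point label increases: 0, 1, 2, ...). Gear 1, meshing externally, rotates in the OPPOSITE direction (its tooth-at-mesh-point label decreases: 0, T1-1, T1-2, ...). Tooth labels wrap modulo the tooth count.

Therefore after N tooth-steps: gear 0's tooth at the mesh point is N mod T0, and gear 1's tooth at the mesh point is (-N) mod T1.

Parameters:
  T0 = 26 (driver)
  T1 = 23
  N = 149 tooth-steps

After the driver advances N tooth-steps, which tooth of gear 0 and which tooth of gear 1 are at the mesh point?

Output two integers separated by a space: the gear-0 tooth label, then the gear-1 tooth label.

Gear 0 (driver, T0=26): tooth at mesh = N mod T0
  149 = 5 * 26 + 19, so 149 mod 26 = 19
  gear 0 tooth = 19
Gear 1 (driven, T1=23): tooth at mesh = (-N) mod T1
  149 = 6 * 23 + 11, so 149 mod 23 = 11
  (-149) mod 23 = (-11) mod 23 = 23 - 11 = 12
Mesh after 149 steps: gear-0 tooth 19 meets gear-1 tooth 12

Answer: 19 12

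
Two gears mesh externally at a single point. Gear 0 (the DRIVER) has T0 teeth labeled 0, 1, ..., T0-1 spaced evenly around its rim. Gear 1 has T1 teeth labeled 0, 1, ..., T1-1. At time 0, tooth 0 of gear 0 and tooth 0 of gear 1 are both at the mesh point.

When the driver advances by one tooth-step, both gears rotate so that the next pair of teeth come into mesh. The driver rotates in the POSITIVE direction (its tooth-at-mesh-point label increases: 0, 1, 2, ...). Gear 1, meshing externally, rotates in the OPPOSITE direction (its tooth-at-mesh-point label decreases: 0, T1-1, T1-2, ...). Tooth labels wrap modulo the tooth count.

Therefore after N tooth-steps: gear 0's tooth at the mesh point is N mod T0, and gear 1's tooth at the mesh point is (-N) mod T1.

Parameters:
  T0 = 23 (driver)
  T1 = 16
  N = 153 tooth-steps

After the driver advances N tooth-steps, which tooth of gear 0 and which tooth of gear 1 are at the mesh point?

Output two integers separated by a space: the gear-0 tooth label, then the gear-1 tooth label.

Gear 0 (driver, T0=23): tooth at mesh = N mod T0
  153 = 6 * 23 + 15, so 153 mod 23 = 15
  gear 0 tooth = 15
Gear 1 (driven, T1=16): tooth at mesh = (-N) mod T1
  153 = 9 * 16 + 9, so 153 mod 16 = 9
  (-153) mod 16 = (-9) mod 16 = 16 - 9 = 7
Mesh after 153 steps: gear-0 tooth 15 meets gear-1 tooth 7

Answer: 15 7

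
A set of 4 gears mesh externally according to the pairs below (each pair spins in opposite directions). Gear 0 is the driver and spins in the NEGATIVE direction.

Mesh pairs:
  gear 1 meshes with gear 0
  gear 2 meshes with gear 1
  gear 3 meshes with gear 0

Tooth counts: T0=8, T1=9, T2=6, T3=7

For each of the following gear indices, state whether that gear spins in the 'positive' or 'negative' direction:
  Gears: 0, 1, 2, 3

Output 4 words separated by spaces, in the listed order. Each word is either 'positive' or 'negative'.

Answer: negative positive negative positive

Derivation:
Gear 0 (driver): negative (depth 0)
  gear 1: meshes with gear 0 -> depth 1 -> positive (opposite of gear 0)
  gear 2: meshes with gear 1 -> depth 2 -> negative (opposite of gear 1)
  gear 3: meshes with gear 0 -> depth 1 -> positive (opposite of gear 0)
Queried indices 0, 1, 2, 3 -> negative, positive, negative, positive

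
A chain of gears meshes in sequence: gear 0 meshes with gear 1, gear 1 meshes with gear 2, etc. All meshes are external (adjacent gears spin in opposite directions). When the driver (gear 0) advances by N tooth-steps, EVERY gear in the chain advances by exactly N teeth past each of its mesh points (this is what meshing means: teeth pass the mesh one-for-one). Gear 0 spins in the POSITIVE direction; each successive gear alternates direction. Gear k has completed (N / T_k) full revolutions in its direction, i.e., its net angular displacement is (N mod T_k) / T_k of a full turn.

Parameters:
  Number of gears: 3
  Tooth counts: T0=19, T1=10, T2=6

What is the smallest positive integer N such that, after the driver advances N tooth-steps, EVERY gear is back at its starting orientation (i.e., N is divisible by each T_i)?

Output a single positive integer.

Answer: 570

Derivation:
Gear k returns to start when N is a multiple of T_k.
All gears at start simultaneously when N is a common multiple of [19, 10, 6]; the smallest such N is lcm(19, 10, 6).
Start: lcm = T0 = 19
Fold in T1=10: gcd(19, 10) = 1; lcm(19, 10) = 19 * 10 / 1 = 190 / 1 = 190
Fold in T2=6: gcd(190, 6) = 2; lcm(190, 6) = 190 * 6 / 2 = 1140 / 2 = 570
Full cycle length = 570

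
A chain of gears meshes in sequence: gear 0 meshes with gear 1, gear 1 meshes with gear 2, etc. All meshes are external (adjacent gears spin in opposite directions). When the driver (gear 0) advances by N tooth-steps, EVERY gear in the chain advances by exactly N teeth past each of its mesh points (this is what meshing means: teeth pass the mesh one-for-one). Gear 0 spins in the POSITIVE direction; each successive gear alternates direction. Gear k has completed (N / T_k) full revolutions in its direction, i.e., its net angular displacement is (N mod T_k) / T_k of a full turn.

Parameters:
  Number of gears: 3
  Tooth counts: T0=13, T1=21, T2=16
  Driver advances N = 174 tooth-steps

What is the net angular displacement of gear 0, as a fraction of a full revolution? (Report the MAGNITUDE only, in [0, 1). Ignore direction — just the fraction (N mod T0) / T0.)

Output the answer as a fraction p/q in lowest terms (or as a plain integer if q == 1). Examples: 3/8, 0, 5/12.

Answer: 5/13

Derivation:
Chain of 3 gears, tooth counts: [13, 21, 16]
  gear 0: T0=13, direction=positive, advance = 174 mod 13 = 5 teeth = 5/13 turn
  gear 1: T1=21, direction=negative, advance = 174 mod 21 = 6 teeth = 6/21 turn
  gear 2: T2=16, direction=positive, advance = 174 mod 16 = 14 teeth = 14/16 turn
Gear 0: 174 mod 13 = 5
Fraction = 5 / 13 = 5/13 (gcd(5,13)=1) = 5/13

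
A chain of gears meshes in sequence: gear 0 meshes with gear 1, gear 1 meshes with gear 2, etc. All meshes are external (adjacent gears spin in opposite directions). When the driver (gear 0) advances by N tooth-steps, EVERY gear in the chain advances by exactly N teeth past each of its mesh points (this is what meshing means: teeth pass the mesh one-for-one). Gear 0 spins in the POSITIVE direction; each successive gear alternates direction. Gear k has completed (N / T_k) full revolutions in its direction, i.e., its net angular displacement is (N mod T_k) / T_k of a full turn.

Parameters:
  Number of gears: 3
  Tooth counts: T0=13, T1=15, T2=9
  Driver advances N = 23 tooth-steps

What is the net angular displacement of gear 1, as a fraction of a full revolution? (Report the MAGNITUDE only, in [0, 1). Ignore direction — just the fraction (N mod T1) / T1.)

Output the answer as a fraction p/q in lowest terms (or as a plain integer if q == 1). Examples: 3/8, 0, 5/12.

Chain of 3 gears, tooth counts: [13, 15, 9]
  gear 0: T0=13, direction=positive, advance = 23 mod 13 = 10 teeth = 10/13 turn
  gear 1: T1=15, direction=negative, advance = 23 mod 15 = 8 teeth = 8/15 turn
  gear 2: T2=9, direction=positive, advance = 23 mod 9 = 5 teeth = 5/9 turn
Gear 1: 23 mod 15 = 8
Fraction = 8 / 15 = 8/15 (gcd(8,15)=1) = 8/15

Answer: 8/15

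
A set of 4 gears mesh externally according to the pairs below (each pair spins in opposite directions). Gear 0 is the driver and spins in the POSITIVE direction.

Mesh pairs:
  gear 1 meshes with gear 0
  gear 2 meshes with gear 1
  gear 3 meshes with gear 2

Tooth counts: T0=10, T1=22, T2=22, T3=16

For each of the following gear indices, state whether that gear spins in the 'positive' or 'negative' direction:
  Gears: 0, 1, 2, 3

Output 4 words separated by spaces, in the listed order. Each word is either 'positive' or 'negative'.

Gear 0 (driver): positive (depth 0)
  gear 1: meshes with gear 0 -> depth 1 -> negative (opposite of gear 0)
  gear 2: meshes with gear 1 -> depth 2 -> positive (opposite of gear 1)
  gear 3: meshes with gear 2 -> depth 3 -> negative (opposite of gear 2)
Queried indices 0, 1, 2, 3 -> positive, negative, positive, negative

Answer: positive negative positive negative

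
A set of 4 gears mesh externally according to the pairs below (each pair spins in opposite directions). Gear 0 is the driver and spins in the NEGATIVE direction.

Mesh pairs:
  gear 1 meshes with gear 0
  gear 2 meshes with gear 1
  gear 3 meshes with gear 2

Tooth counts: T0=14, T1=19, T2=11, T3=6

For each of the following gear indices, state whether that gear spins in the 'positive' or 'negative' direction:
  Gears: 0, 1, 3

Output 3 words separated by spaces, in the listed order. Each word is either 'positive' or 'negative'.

Gear 0 (driver): negative (depth 0)
  gear 1: meshes with gear 0 -> depth 1 -> positive (opposite of gear 0)
  gear 2: meshes with gear 1 -> depth 2 -> negative (opposite of gear 1)
  gear 3: meshes with gear 2 -> depth 3 -> positive (opposite of gear 2)
Queried indices 0, 1, 3 -> negative, positive, positive

Answer: negative positive positive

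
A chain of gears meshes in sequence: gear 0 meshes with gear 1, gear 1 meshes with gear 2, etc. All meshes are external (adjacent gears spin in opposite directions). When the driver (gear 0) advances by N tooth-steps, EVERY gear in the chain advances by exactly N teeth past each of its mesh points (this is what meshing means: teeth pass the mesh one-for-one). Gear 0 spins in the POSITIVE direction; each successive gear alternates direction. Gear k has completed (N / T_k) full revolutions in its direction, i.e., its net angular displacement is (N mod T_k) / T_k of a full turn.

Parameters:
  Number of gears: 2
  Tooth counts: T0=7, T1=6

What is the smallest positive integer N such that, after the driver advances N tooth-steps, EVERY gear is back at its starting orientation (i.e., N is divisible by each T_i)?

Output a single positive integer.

Gear k returns to start when N is a multiple of T_k.
All gears at start simultaneously when N is a common multiple of [7, 6]; the smallest such N is lcm(7, 6).
Start: lcm = T0 = 7
Fold in T1=6: gcd(7, 6) = 1; lcm(7, 6) = 7 * 6 / 1 = 42 / 1 = 42
Full cycle length = 42

Answer: 42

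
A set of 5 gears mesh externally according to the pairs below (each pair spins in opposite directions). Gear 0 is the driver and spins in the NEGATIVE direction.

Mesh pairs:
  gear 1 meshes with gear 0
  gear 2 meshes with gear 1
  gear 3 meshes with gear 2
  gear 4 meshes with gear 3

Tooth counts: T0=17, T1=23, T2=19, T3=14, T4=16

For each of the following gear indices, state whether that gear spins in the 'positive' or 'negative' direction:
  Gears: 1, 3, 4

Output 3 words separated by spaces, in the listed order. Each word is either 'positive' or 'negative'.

Answer: positive positive negative

Derivation:
Gear 0 (driver): negative (depth 0)
  gear 1: meshes with gear 0 -> depth 1 -> positive (opposite of gear 0)
  gear 2: meshes with gear 1 -> depth 2 -> negative (opposite of gear 1)
  gear 3: meshes with gear 2 -> depth 3 -> positive (opposite of gear 2)
  gear 4: meshes with gear 3 -> depth 4 -> negative (opposite of gear 3)
Queried indices 1, 3, 4 -> positive, positive, negative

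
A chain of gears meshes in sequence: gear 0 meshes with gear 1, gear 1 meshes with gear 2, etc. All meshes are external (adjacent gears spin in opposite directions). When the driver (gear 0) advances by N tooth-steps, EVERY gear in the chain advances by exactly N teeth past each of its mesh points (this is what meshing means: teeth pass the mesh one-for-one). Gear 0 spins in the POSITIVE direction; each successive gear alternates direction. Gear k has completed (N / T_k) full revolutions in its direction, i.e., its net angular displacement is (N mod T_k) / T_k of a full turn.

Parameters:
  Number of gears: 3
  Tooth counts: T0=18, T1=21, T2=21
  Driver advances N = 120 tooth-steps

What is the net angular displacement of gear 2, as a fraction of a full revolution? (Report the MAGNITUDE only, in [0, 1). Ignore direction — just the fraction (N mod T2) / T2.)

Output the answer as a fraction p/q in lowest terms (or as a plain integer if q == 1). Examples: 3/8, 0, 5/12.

Chain of 3 gears, tooth counts: [18, 21, 21]
  gear 0: T0=18, direction=positive, advance = 120 mod 18 = 12 teeth = 12/18 turn
  gear 1: T1=21, direction=negative, advance = 120 mod 21 = 15 teeth = 15/21 turn
  gear 2: T2=21, direction=positive, advance = 120 mod 21 = 15 teeth = 15/21 turn
Gear 2: 120 mod 21 = 15
Fraction = 15 / 21 = 5/7 (gcd(15,21)=3) = 5/7

Answer: 5/7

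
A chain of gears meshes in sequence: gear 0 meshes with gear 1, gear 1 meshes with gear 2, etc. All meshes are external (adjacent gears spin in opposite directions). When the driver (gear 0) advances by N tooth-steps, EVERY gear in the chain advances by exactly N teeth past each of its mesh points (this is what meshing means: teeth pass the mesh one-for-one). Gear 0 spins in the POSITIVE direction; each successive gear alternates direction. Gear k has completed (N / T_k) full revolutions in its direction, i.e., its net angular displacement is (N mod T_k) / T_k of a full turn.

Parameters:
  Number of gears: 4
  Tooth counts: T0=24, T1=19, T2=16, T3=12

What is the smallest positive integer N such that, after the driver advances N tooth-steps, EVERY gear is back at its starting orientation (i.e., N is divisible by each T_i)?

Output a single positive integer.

Gear k returns to start when N is a multiple of T_k.
All gears at start simultaneously when N is a common multiple of [24, 19, 16, 12]; the smallest such N is lcm(24, 19, 16, 12).
Start: lcm = T0 = 24
Fold in T1=19: gcd(24, 19) = 1; lcm(24, 19) = 24 * 19 / 1 = 456 / 1 = 456
Fold in T2=16: gcd(456, 16) = 8; lcm(456, 16) = 456 * 16 / 8 = 7296 / 8 = 912
Fold in T3=12: gcd(912, 12) = 12; lcm(912, 12) = 912 * 12 / 12 = 10944 / 12 = 912
Full cycle length = 912

Answer: 912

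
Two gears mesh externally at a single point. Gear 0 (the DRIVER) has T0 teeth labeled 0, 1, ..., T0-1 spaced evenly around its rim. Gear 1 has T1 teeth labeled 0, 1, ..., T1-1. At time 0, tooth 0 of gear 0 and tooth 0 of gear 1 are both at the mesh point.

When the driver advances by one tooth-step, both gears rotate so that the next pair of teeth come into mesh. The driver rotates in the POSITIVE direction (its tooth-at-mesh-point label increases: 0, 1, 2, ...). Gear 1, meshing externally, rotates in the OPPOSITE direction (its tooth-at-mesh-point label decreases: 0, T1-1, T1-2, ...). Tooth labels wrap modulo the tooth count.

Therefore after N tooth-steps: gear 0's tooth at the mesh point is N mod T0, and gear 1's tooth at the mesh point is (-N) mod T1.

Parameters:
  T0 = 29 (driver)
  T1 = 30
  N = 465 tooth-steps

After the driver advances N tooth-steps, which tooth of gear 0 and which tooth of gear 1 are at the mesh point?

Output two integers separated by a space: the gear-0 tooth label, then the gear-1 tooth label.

Answer: 1 15

Derivation:
Gear 0 (driver, T0=29): tooth at mesh = N mod T0
  465 = 16 * 29 + 1, so 465 mod 29 = 1
  gear 0 tooth = 1
Gear 1 (driven, T1=30): tooth at mesh = (-N) mod T1
  465 = 15 * 30 + 15, so 465 mod 30 = 15
  (-465) mod 30 = (-15) mod 30 = 30 - 15 = 15
Mesh after 465 steps: gear-0 tooth 1 meets gear-1 tooth 15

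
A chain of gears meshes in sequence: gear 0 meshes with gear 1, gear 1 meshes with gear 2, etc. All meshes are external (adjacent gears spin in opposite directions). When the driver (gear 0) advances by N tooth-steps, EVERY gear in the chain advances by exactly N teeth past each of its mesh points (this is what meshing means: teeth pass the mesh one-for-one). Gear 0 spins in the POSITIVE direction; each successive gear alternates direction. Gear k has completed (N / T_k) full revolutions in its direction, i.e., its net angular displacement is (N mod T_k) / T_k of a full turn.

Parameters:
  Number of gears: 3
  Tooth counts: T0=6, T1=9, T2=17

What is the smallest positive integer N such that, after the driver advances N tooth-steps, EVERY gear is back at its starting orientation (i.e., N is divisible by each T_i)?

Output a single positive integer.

Gear k returns to start when N is a multiple of T_k.
All gears at start simultaneously when N is a common multiple of [6, 9, 17]; the smallest such N is lcm(6, 9, 17).
Start: lcm = T0 = 6
Fold in T1=9: gcd(6, 9) = 3; lcm(6, 9) = 6 * 9 / 3 = 54 / 3 = 18
Fold in T2=17: gcd(18, 17) = 1; lcm(18, 17) = 18 * 17 / 1 = 306 / 1 = 306
Full cycle length = 306

Answer: 306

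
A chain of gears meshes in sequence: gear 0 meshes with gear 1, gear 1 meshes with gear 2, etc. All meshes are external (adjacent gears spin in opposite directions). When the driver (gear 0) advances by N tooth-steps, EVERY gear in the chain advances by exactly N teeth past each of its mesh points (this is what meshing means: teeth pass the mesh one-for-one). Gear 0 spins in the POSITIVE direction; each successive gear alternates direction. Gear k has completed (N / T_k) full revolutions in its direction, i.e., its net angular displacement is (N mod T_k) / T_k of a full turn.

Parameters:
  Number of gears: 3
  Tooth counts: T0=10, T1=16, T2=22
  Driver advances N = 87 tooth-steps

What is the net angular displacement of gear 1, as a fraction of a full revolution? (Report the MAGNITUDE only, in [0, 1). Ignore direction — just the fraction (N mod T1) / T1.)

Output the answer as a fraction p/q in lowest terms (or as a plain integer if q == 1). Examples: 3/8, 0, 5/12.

Chain of 3 gears, tooth counts: [10, 16, 22]
  gear 0: T0=10, direction=positive, advance = 87 mod 10 = 7 teeth = 7/10 turn
  gear 1: T1=16, direction=negative, advance = 87 mod 16 = 7 teeth = 7/16 turn
  gear 2: T2=22, direction=positive, advance = 87 mod 22 = 21 teeth = 21/22 turn
Gear 1: 87 mod 16 = 7
Fraction = 7 / 16 = 7/16 (gcd(7,16)=1) = 7/16

Answer: 7/16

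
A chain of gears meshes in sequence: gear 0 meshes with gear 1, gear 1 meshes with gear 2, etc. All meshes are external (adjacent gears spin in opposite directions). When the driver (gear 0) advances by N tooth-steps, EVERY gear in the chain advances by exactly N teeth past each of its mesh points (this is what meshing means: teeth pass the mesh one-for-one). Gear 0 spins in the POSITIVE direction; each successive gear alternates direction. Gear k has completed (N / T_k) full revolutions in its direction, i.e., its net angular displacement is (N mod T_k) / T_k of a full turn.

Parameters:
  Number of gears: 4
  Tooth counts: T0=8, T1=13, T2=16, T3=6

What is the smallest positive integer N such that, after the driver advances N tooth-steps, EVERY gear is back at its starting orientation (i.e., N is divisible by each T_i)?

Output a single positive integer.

Gear k returns to start when N is a multiple of T_k.
All gears at start simultaneously when N is a common multiple of [8, 13, 16, 6]; the smallest such N is lcm(8, 13, 16, 6).
Start: lcm = T0 = 8
Fold in T1=13: gcd(8, 13) = 1; lcm(8, 13) = 8 * 13 / 1 = 104 / 1 = 104
Fold in T2=16: gcd(104, 16) = 8; lcm(104, 16) = 104 * 16 / 8 = 1664 / 8 = 208
Fold in T3=6: gcd(208, 6) = 2; lcm(208, 6) = 208 * 6 / 2 = 1248 / 2 = 624
Full cycle length = 624

Answer: 624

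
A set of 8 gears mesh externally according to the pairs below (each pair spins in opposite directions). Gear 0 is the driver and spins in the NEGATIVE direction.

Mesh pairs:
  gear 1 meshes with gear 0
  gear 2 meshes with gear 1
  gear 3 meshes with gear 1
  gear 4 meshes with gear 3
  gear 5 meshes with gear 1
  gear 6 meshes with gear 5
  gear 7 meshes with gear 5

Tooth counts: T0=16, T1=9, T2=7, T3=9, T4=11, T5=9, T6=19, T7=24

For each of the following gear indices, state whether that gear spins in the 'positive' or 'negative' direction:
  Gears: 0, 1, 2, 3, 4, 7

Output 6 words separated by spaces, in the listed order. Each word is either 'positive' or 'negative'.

Answer: negative positive negative negative positive positive

Derivation:
Gear 0 (driver): negative (depth 0)
  gear 1: meshes with gear 0 -> depth 1 -> positive (opposite of gear 0)
  gear 2: meshes with gear 1 -> depth 2 -> negative (opposite of gear 1)
  gear 3: meshes with gear 1 -> depth 2 -> negative (opposite of gear 1)
  gear 4: meshes with gear 3 -> depth 3 -> positive (opposite of gear 3)
  gear 5: meshes with gear 1 -> depth 2 -> negative (opposite of gear 1)
  gear 6: meshes with gear 5 -> depth 3 -> positive (opposite of gear 5)
  gear 7: meshes with gear 5 -> depth 3 -> positive (opposite of gear 5)
Queried indices 0, 1, 2, 3, 4, 7 -> negative, positive, negative, negative, positive, positive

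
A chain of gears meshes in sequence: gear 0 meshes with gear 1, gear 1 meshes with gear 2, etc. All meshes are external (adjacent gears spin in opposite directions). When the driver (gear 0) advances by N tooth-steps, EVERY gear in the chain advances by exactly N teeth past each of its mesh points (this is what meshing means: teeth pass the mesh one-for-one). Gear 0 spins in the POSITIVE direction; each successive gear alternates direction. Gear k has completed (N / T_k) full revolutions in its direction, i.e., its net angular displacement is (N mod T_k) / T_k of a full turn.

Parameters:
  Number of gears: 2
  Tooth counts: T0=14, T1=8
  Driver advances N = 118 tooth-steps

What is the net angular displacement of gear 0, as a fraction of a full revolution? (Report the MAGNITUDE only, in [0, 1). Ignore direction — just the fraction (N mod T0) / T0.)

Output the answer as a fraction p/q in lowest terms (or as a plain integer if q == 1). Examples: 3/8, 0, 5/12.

Chain of 2 gears, tooth counts: [14, 8]
  gear 0: T0=14, direction=positive, advance = 118 mod 14 = 6 teeth = 6/14 turn
  gear 1: T1=8, direction=negative, advance = 118 mod 8 = 6 teeth = 6/8 turn
Gear 0: 118 mod 14 = 6
Fraction = 6 / 14 = 3/7 (gcd(6,14)=2) = 3/7

Answer: 3/7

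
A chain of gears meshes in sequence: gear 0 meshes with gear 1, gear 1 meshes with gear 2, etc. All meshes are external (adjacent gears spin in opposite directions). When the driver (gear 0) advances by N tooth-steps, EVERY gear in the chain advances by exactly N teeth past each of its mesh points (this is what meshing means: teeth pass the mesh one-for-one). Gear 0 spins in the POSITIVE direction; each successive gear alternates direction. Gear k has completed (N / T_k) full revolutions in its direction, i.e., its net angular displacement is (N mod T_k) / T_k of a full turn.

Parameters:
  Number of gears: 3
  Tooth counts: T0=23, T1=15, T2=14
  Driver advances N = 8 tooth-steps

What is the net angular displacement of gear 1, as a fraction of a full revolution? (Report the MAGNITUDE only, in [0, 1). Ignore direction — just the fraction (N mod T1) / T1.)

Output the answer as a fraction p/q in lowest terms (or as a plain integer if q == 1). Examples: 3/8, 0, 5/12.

Answer: 8/15

Derivation:
Chain of 3 gears, tooth counts: [23, 15, 14]
  gear 0: T0=23, direction=positive, advance = 8 mod 23 = 8 teeth = 8/23 turn
  gear 1: T1=15, direction=negative, advance = 8 mod 15 = 8 teeth = 8/15 turn
  gear 2: T2=14, direction=positive, advance = 8 mod 14 = 8 teeth = 8/14 turn
Gear 1: 8 mod 15 = 8
Fraction = 8 / 15 = 8/15 (gcd(8,15)=1) = 8/15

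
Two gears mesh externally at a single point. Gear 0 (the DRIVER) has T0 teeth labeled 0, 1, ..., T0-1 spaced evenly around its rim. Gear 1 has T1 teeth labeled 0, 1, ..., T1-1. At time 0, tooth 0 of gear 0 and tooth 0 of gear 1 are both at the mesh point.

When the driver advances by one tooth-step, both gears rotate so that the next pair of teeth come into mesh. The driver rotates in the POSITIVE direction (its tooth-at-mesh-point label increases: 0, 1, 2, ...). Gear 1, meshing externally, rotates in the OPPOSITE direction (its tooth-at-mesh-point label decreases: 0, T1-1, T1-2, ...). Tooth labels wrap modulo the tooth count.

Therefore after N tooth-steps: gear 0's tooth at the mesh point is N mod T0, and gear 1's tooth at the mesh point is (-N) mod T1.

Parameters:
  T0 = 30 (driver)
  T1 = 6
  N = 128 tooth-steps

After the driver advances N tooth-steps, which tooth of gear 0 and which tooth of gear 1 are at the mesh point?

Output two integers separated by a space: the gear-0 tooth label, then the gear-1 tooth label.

Gear 0 (driver, T0=30): tooth at mesh = N mod T0
  128 = 4 * 30 + 8, so 128 mod 30 = 8
  gear 0 tooth = 8
Gear 1 (driven, T1=6): tooth at mesh = (-N) mod T1
  128 = 21 * 6 + 2, so 128 mod 6 = 2
  (-128) mod 6 = (-2) mod 6 = 6 - 2 = 4
Mesh after 128 steps: gear-0 tooth 8 meets gear-1 tooth 4

Answer: 8 4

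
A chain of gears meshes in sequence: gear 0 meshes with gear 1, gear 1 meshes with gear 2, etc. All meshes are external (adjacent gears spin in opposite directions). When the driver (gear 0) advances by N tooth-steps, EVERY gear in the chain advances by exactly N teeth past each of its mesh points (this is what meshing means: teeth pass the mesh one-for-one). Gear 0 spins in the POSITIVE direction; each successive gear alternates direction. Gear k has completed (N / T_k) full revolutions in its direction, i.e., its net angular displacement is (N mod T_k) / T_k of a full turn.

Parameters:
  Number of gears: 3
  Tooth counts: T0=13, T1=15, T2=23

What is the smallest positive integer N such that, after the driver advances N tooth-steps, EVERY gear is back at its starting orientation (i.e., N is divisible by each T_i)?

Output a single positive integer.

Answer: 4485

Derivation:
Gear k returns to start when N is a multiple of T_k.
All gears at start simultaneously when N is a common multiple of [13, 15, 23]; the smallest such N is lcm(13, 15, 23).
Start: lcm = T0 = 13
Fold in T1=15: gcd(13, 15) = 1; lcm(13, 15) = 13 * 15 / 1 = 195 / 1 = 195
Fold in T2=23: gcd(195, 23) = 1; lcm(195, 23) = 195 * 23 / 1 = 4485 / 1 = 4485
Full cycle length = 4485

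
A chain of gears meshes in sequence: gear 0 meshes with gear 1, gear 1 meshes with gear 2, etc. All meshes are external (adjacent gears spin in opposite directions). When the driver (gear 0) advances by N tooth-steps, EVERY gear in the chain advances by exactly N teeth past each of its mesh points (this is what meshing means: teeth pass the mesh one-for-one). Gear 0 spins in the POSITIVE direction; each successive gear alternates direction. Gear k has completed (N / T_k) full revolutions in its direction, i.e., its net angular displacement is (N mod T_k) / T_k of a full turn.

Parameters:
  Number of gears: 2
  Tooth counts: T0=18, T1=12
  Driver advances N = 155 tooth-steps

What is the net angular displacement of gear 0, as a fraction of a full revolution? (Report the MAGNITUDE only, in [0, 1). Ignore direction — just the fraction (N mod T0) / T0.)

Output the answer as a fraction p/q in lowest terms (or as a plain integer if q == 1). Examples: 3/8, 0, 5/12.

Answer: 11/18

Derivation:
Chain of 2 gears, tooth counts: [18, 12]
  gear 0: T0=18, direction=positive, advance = 155 mod 18 = 11 teeth = 11/18 turn
  gear 1: T1=12, direction=negative, advance = 155 mod 12 = 11 teeth = 11/12 turn
Gear 0: 155 mod 18 = 11
Fraction = 11 / 18 = 11/18 (gcd(11,18)=1) = 11/18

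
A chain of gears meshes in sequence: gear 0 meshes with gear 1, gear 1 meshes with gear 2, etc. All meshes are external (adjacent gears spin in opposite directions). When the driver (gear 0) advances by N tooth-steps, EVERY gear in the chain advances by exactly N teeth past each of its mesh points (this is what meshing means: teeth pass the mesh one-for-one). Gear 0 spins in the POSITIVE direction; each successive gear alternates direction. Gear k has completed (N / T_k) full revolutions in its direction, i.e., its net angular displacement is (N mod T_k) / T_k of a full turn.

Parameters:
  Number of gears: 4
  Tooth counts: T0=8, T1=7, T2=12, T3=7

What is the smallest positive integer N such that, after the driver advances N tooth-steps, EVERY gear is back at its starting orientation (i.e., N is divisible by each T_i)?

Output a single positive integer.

Gear k returns to start when N is a multiple of T_k.
All gears at start simultaneously when N is a common multiple of [8, 7, 12, 7]; the smallest such N is lcm(8, 7, 12, 7).
Start: lcm = T0 = 8
Fold in T1=7: gcd(8, 7) = 1; lcm(8, 7) = 8 * 7 / 1 = 56 / 1 = 56
Fold in T2=12: gcd(56, 12) = 4; lcm(56, 12) = 56 * 12 / 4 = 672 / 4 = 168
Fold in T3=7: gcd(168, 7) = 7; lcm(168, 7) = 168 * 7 / 7 = 1176 / 7 = 168
Full cycle length = 168

Answer: 168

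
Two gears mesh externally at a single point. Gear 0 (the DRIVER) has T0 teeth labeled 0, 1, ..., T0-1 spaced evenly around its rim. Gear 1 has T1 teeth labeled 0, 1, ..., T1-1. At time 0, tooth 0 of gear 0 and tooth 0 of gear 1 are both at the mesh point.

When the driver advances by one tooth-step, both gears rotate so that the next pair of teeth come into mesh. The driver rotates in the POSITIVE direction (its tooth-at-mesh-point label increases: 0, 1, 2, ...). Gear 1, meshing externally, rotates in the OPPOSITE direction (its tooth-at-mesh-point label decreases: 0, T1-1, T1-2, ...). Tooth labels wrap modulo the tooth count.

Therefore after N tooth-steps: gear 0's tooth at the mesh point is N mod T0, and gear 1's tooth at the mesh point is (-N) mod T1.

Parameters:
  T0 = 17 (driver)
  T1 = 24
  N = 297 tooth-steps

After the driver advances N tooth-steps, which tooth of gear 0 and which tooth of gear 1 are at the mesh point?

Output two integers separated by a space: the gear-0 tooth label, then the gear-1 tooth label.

Gear 0 (driver, T0=17): tooth at mesh = N mod T0
  297 = 17 * 17 + 8, so 297 mod 17 = 8
  gear 0 tooth = 8
Gear 1 (driven, T1=24): tooth at mesh = (-N) mod T1
  297 = 12 * 24 + 9, so 297 mod 24 = 9
  (-297) mod 24 = (-9) mod 24 = 24 - 9 = 15
Mesh after 297 steps: gear-0 tooth 8 meets gear-1 tooth 15

Answer: 8 15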